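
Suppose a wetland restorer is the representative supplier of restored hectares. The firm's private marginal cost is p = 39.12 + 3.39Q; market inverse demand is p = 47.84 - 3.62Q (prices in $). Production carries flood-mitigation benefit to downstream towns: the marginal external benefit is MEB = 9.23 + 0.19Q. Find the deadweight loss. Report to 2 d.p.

Market equilibrium (private): 39.12 + 3.39Q = 47.84 - 3.62Q → Q_m = 1.2439.
Social marginal cost = private MC − MEB = 29.89 + 3.20Q.
Set SMC = demand: 29.89 + 3.20Q = 47.84 - 3.62Q → Q* = 2.6320.
Between Q* and Q_m the wedge demand − SMC runs linearly from 0 to MEB(Q_m), so the loss is a triangle.
DWL = ½ × 1.3881 × 9.4663 = 6.5701.

DWL = $6.57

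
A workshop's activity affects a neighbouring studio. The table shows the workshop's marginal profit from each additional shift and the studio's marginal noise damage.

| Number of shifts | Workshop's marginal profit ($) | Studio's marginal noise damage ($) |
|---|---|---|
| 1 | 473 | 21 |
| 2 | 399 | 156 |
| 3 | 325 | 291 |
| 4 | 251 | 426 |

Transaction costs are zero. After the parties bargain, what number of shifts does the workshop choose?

Bargaining reaches the level where marginal profit last exceeds marginal noise damage.
That holds through level 3 (325 ≥ 291) but not at 4 (251 < 426).

3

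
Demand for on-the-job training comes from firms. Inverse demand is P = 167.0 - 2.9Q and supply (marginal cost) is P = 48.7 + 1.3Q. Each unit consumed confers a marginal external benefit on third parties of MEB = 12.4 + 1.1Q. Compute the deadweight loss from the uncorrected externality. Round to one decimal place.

DWL = 303.6

Market equilibrium (private): 48.7 + 1.3Q = 167.0 - 2.9Q → Q_m = 28.1667.
Social marginal benefit = demand + MEB = 179.4 - 1.8Q.
Set SMB = MC: 179.4 - 1.8Q = 48.7 + 1.3Q → Q* = 42.1613.
The welfare-loss triangle has base |Q_m − Q*| and height MEB(Q_m) (the vertical gap between SMB and MC is zero at Q* and MEB at Q_m).
DWL = ½ × 13.9946 × 43.3833 = 303.5660.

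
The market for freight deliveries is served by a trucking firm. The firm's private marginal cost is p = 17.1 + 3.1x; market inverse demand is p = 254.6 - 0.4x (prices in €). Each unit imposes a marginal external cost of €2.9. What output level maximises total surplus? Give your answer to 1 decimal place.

Social marginal cost = private MC + MEC = 20.0 + 3.1x.
Set SMC = demand: 20.0 + 3.1x = 254.6 - 0.4x → x* = 67.0286.

x* = 67.0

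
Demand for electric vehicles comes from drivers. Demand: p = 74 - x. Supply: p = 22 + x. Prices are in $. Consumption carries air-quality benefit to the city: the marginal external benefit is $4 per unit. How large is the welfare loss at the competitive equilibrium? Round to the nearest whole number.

DWL = $4

Market equilibrium (private): 22 + x = 74 - x → x_m = 26.0000.
Social marginal benefit = demand + MEB = 78 - x.
Set SMB = MC: 78 - x = 22 + x → x* = 28.0000.
The welfare-loss triangle has base |x_m − x*| and height MEB(x_m) (the vertical gap between SMB and MC is zero at x* and MEB at x_m).
DWL = ½ × 2.0000 × 4.0000 = 4.0000.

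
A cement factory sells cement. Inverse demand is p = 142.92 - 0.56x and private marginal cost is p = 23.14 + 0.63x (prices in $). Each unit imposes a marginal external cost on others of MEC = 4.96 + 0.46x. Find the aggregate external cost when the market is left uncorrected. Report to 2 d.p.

$2829.50

Market equilibrium (private): 23.14 + 0.63x = 142.92 - 0.56x → x_m = 100.6555.
Total external cost = ∫₀^{x_m} (4.96 + 0.46x) dx = 4.96×100.6555 + ½×0.46×100.6555² = 2829.5031.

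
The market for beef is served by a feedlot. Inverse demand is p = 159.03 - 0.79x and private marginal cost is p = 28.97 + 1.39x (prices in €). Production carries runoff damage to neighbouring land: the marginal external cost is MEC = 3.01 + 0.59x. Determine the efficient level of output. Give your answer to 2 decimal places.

x* = 45.87

Social marginal cost = private MC + MEC = 31.98 + 1.98x.
Set SMC = demand: 31.98 + 1.98x = 159.03 - 0.79x → x* = 45.8664.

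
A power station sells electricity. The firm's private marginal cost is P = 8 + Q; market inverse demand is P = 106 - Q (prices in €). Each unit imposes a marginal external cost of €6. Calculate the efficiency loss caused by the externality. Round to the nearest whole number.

DWL = €9

Market equilibrium (private): 8 + Q = 106 - Q → Q_m = 49.0000.
Social marginal cost = private MC + MEC = 14 + Q.
Set SMC = demand: 14 + Q = 106 - Q → Q* = 46.0000.
The welfare-loss triangle has base |Q_m − Q*| and height MEC(Q_m) (the vertical gap between SMC and demand is zero at Q* and MEC at Q_m).
DWL = ½ × 3.0000 × 6.0000 = 9.0000.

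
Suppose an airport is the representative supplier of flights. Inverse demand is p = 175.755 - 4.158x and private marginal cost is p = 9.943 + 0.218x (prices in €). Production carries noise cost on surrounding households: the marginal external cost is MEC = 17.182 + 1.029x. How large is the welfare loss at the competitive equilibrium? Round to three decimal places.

DWL = €291.887

Market equilibrium (private): 9.943 + 0.218x = 175.755 - 4.158x → x_m = 37.8912.
Social marginal cost = private MC + MEC = 27.125 + 1.247x.
Set SMC = demand: 27.125 + 1.247x = 175.755 - 4.158x → x* = 27.4986.
Height of the DWL triangle at x_m is SMC(x_m) − demand(x_m) = MEC(x_m) = 56.1721.
DWL = ½ × 10.3926 × 56.1721 = 291.8871.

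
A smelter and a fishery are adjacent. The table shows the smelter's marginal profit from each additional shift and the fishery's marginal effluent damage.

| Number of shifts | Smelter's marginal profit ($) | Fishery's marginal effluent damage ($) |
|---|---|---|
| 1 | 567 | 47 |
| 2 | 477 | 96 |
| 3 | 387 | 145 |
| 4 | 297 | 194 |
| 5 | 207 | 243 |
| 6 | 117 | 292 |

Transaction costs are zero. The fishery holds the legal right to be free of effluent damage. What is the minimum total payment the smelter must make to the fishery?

$482

Efficient level: marginal profit ≥ marginal effluent damage through level 4, so k* = 4.
With the fishery holding the right, the smelter must at least compensate total damage at k*: 47 + 96 + 145 + 194 = 482.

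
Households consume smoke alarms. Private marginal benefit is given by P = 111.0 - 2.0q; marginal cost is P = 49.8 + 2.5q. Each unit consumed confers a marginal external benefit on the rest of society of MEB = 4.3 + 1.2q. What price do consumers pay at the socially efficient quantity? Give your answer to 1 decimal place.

P = 71.3

Social marginal benefit = demand + MEB = 115.3 - 0.8q.
Set SMB = MC: 115.3 - 0.8q = 49.8 + 2.5q → q* = 19.8485.
Consumer price on the demand curve at q*: 111.0 − 2.0×19.8485 = 71.3030.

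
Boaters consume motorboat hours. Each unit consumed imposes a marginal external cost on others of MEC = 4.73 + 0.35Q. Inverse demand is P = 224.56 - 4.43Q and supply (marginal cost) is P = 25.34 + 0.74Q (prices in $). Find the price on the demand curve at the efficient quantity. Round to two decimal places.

Social marginal benefit = demand − MEC = 219.83 - 4.78Q.
Set SMB = MC: 219.83 - 4.78Q = 25.34 + 0.74Q → Q* = 35.2337.
Consumer price on the demand curve at Q*: 224.56 − 4.43×35.2337 = 68.4747.

P = $68.47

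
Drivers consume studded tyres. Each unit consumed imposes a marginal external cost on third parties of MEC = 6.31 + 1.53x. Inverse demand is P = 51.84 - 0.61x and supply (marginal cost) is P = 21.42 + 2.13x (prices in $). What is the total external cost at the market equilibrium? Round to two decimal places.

Market equilibrium (private): 21.42 + 2.13x = 51.84 - 0.61x → x_m = 11.1022.
Total external cost = ∫₀^{x_m} (6.31 + 1.53x) dx = 6.31×11.1022 + ½×1.53×11.1022² = 164.3479.

$164.35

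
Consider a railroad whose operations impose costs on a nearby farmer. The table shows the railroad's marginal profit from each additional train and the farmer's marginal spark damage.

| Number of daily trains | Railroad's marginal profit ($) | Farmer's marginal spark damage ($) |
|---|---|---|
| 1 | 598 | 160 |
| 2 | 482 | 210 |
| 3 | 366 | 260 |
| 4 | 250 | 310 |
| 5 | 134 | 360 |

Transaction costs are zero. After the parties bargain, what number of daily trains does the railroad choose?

Bargaining reaches the level where marginal profit last exceeds marginal spark damage.
That holds through level 3 (366 ≥ 260) but not at 4 (250 < 310).

3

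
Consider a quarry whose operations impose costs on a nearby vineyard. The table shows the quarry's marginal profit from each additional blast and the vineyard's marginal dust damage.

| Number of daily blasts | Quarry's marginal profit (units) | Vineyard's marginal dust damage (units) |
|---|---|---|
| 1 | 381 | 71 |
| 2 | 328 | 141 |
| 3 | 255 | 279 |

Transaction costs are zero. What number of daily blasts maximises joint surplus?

2

Bargaining reaches the level where marginal profit last exceeds marginal dust damage.
That holds through level 2 (328 ≥ 141) but not at 3 (255 < 279).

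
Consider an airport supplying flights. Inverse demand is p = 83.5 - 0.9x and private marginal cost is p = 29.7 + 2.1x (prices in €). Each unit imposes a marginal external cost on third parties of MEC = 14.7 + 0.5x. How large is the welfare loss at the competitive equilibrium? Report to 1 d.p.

Market equilibrium (private): 29.7 + 2.1x = 83.5 - 0.9x → x_m = 17.9333.
Social marginal cost = private MC + MEC = 44.4 + 2.6x.
Set SMC = demand: 44.4 + 2.6x = 83.5 - 0.9x → x* = 11.1714.
Between x* and x_m the wedge SMC − demand runs linearly from 0 to MEC(x_m), so the loss is a triangle.
DWL = ½ × 6.7619 × 23.6667 = 80.0159.

DWL = €80.0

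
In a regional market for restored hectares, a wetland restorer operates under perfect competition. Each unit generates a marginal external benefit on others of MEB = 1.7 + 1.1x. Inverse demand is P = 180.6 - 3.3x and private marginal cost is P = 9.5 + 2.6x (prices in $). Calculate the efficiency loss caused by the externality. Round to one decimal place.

Market equilibrium (private): 9.5 + 2.6x = 180.6 - 3.3x → x_m = 29.0000.
Social marginal cost = private MC − MEB = 7.8 + 1.5x.
Set SMC = demand: 7.8 + 1.5x = 180.6 - 3.3x → x* = 36.0000.
Height of the DWL triangle at x_m is demand(x_m) − SMC(x_m) = MEB(x_m) = 33.6000.
DWL = ½ × 7.0000 × 33.6000 = 117.6000.

DWL = $117.6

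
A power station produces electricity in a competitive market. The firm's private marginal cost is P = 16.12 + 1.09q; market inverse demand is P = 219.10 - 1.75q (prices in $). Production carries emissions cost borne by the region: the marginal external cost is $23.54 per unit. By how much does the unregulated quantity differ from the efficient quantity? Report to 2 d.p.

Market equilibrium (private): 16.12 + 1.09q = 219.10 - 1.75q → q_m = 71.4718.
Social marginal cost = private MC + MEC = 39.66 + 1.09q.
Set SMC = demand: 39.66 + 1.09q = 219.10 - 1.75q → q* = 63.1831.
Gap = |71.4718 − 63.1831| = 8.2887.

8.29 units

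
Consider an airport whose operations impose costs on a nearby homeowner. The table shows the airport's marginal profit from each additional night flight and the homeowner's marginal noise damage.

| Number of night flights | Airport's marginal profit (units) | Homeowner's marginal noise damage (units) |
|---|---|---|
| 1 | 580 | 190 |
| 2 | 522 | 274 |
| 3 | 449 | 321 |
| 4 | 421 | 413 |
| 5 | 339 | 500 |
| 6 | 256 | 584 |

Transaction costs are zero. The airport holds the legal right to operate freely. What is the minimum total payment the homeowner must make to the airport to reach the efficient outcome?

595

Left alone the airport would choose level 6 (marginal profit stays positive).
Efficient level: k* = 4 (marginal profit ≥ marginal noise damage through 4).
The homeowner must at least cover the airport's forgone profit from cutting 6→4: 339 + 256 = 595.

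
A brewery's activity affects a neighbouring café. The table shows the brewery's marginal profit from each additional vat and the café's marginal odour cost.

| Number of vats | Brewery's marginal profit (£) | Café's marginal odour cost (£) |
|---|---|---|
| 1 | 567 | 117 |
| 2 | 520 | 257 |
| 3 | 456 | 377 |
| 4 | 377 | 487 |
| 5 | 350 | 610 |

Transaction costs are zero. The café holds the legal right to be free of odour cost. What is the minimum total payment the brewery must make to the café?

£751

Efficient level: marginal profit ≥ marginal odour cost through level 3, so k* = 3.
With the café holding the right, the brewery must at least compensate total damage at k*: 117 + 257 + 377 = 751.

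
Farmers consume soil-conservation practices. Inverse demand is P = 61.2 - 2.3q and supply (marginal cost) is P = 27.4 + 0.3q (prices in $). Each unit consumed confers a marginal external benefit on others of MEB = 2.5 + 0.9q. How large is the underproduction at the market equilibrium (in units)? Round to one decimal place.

Market equilibrium (private): 27.4 + 0.3q = 61.2 - 2.3q → q_m = 13.0000.
Social marginal benefit = demand + MEB = 63.7 - 1.4q.
Set SMB = MC: 63.7 - 1.4q = 27.4 + 0.3q → q* = 21.3529.
Gap = |13.0000 − 21.3529| = 8.3529.

8.4 units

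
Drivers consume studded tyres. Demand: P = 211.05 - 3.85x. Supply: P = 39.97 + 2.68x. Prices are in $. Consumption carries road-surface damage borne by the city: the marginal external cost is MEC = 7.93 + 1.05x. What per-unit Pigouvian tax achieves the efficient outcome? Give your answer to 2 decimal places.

Social marginal benefit = demand − MEC = 203.12 - 4.90x.
Set SMB = MC: 203.12 - 4.90x = 39.97 + 2.68x → x* = 21.5237.
The Pigouvian tax equals MEC at x*: 7.93 + 1.05×21.5237 = 30.5299.

tax = $30.53 per unit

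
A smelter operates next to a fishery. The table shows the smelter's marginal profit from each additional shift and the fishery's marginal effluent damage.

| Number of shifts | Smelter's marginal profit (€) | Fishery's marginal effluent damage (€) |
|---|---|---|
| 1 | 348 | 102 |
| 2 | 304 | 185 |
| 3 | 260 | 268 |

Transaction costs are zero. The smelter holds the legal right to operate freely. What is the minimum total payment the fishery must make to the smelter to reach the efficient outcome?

Left alone the smelter would choose level 3 (marginal profit stays positive).
Efficient level: k* = 2 (marginal profit ≥ marginal effluent damage through 2).
The fishery must at least cover the smelter's forgone profit from cutting 3→2: 260 = 260.

€260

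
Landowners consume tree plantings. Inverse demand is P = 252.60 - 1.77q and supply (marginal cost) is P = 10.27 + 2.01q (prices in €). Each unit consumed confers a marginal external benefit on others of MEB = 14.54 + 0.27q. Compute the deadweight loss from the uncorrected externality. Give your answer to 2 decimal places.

Market equilibrium (private): 10.27 + 2.01q = 252.60 - 1.77q → q_m = 64.1085.
Social marginal benefit = demand + MEB = 267.14 - 1.50q.
Set SMB = MC: 267.14 - 1.50q = 10.27 + 2.01q → q* = 73.1823.
The welfare-loss triangle has base |q_m − q*| and height MEB(q_m) (the vertical gap between SMB and MC is zero at q* and MEB at q_m).
DWL = ½ × 9.0738 × 31.8493 = 144.4971.

DWL = €144.50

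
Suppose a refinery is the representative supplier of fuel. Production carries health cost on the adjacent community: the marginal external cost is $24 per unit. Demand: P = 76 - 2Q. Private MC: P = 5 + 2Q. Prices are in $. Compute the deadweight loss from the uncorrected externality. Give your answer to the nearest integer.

Market equilibrium (private): 5 + 2Q = 76 - 2Q → Q_m = 17.7500.
Social marginal cost = private MC + MEC = 29 + 2Q.
Set SMC = demand: 29 + 2Q = 76 - 2Q → Q* = 11.7500.
Height of the DWL triangle at Q_m is SMC(Q_m) − demand(Q_m) = MEC(Q_m) = 24.0000.
DWL = ½ × 6.0000 × 24.0000 = 72.0000.

DWL = $72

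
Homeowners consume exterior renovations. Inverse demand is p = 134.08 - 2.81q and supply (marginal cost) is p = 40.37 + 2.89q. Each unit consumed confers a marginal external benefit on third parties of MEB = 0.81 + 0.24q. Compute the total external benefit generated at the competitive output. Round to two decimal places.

Market equilibrium (private): 40.37 + 2.89q = 134.08 - 2.81q → q_m = 16.4404.
Total external benefit = ∫₀^{q_m} (0.81 + 0.24q) dq = 0.81×16.4404 + ½×0.24×16.4404² = 45.7511.

45.75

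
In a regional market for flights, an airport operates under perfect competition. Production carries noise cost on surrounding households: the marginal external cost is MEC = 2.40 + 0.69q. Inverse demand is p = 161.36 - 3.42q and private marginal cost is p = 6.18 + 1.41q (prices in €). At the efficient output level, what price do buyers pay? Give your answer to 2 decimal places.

Social marginal cost = private MC + MEC = 8.58 + 2.10q.
Set SMC = demand: 8.58 + 2.10q = 161.36 - 3.42q → q* = 27.6775.
Consumer price on the demand curve at q*: 161.36 − 3.42×27.6775 = 66.7030.

P = €66.70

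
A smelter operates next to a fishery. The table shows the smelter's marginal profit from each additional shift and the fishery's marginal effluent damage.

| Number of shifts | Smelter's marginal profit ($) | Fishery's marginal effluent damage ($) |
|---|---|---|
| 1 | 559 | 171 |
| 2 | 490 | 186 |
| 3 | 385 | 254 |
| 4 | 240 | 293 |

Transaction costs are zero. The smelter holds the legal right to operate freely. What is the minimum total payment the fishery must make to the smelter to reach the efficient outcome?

Left alone the smelter would choose level 4 (marginal profit stays positive).
Efficient level: k* = 3 (marginal profit ≥ marginal effluent damage through 3).
The fishery must at least cover the smelter's forgone profit from cutting 4→3: 240 = 240.

$240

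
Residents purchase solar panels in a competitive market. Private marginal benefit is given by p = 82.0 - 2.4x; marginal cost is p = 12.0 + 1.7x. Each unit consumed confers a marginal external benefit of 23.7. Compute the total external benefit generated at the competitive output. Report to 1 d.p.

404.6

Market equilibrium (private): 12.0 + 1.7x = 82.0 - 2.4x → x_m = 17.0732.
Total external benefit = MEB × x_m = 23.7 × 17.0732 = 404.6348.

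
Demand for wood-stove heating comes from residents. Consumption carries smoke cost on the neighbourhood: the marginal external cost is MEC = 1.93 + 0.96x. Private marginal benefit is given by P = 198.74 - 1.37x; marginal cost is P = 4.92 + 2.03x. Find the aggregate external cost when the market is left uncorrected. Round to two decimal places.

Market equilibrium (private): 4.92 + 2.03x = 198.74 - 1.37x → x_m = 57.0059.
Total external cost = ∫₀^{x_m} (1.93 + 0.96x) dx = 1.93×57.0059 + ½×0.96×57.0059² = 1669.8643.

1669.86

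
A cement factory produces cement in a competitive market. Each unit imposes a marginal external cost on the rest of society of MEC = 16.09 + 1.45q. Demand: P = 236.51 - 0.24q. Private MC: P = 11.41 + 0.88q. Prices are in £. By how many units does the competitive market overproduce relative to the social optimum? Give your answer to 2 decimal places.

119.66 units

Market equilibrium (private): 11.41 + 0.88q = 236.51 - 0.24q → q_m = 200.9821.
Social marginal cost = private MC + MEC = 27.50 + 2.33q.
Set SMC = demand: 27.50 + 2.33q = 236.51 - 0.24q → q* = 81.3268.
Gap = |200.9821 − 81.3268| = 119.6553.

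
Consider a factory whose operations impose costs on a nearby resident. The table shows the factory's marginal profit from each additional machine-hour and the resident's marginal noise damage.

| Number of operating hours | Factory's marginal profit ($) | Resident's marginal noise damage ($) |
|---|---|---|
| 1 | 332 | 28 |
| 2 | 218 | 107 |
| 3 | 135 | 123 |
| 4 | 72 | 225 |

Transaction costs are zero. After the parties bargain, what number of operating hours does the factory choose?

3

Bargaining reaches the level where marginal profit last exceeds marginal noise damage.
That holds through level 3 (135 ≥ 123) but not at 4 (72 < 225).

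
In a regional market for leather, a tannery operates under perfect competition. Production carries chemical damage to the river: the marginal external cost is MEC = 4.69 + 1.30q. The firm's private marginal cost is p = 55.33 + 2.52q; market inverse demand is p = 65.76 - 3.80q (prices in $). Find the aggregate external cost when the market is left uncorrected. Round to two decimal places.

$9.51

Market equilibrium (private): 55.33 + 2.52q = 65.76 - 3.80q → q_m = 1.6503.
Total external cost = ∫₀^{q_m} (4.69 + 1.30q) dq = 4.69×1.6503 + ½×1.30×1.6503² = 9.5102.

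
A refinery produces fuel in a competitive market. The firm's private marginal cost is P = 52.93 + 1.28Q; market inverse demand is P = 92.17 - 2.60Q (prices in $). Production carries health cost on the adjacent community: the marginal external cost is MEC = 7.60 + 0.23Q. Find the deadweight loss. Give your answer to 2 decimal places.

DWL = $11.99

Market equilibrium (private): 52.93 + 1.28Q = 92.17 - 2.60Q → Q_m = 10.1134.
Social marginal cost = private MC + MEC = 60.53 + 1.51Q.
Set SMC = demand: 60.53 + 1.51Q = 92.17 - 2.60Q → Q* = 7.6983.
The welfare-loss triangle has base |Q_m − Q*| and height MEC(Q_m) (the vertical gap between SMC and demand is zero at Q* and MEC at Q_m).
DWL = ½ × 2.4151 × 9.9261 = 11.9863.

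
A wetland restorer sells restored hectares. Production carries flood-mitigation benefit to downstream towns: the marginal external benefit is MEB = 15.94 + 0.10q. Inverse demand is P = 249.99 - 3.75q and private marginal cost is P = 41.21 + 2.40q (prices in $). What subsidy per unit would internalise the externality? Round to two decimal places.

Social marginal cost = private MC − MEB = 25.27 + 2.30q.
Set SMC = demand: 25.27 + 2.30q = 249.99 - 3.75q → q* = 37.1438.
The Pigouvian subsidy equals MEB at q*: 15.94 + 0.10×37.1438 = 19.6544.

subsidy = $19.65 per unit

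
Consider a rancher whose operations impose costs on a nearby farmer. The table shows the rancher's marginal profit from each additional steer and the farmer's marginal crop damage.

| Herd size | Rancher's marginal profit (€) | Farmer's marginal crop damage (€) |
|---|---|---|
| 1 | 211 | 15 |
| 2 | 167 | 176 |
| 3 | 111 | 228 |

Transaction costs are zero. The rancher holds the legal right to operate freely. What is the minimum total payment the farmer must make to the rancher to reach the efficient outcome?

€278

Left alone the rancher would choose level 3 (marginal profit stays positive).
Efficient level: k* = 1 (marginal profit ≥ marginal crop damage through 1).
The farmer must at least cover the rancher's forgone profit from cutting 3→1: 167 + 111 = 278.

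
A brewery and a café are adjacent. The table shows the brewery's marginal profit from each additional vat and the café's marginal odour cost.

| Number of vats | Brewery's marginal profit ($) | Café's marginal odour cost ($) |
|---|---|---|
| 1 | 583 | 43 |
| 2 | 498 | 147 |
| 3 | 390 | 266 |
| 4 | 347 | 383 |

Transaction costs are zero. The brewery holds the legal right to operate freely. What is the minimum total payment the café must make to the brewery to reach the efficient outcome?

Left alone the brewery would choose level 4 (marginal profit stays positive).
Efficient level: k* = 3 (marginal profit ≥ marginal odour cost through 3).
The café must at least cover the brewery's forgone profit from cutting 4→3: 347 = 347.

$347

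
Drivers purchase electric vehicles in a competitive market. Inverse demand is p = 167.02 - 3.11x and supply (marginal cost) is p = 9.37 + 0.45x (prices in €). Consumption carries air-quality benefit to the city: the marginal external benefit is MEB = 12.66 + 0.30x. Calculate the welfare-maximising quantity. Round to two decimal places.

Social marginal benefit = demand + MEB = 179.68 - 2.81x.
Set SMB = MC: 179.68 - 2.81x = 9.37 + 0.45x → x* = 52.2423.

x* = 52.24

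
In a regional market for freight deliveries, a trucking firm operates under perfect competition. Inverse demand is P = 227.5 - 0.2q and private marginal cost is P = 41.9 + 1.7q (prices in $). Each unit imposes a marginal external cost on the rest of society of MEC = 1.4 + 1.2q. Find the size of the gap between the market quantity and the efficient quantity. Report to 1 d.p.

Market equilibrium (private): 41.9 + 1.7q = 227.5 - 0.2q → q_m = 97.6842.
Social marginal cost = private MC + MEC = 43.3 + 2.9q.
Set SMC = demand: 43.3 + 2.9q = 227.5 - 0.2q → q* = 59.4194.
Gap = |97.6842 − 59.4194| = 38.2648.

38.3 units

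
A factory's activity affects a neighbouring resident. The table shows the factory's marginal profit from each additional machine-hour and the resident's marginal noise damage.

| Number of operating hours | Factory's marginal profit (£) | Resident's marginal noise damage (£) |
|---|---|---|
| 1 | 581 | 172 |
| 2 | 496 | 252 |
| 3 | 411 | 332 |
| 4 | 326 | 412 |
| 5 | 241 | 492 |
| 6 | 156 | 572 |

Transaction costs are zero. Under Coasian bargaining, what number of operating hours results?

Bargaining reaches the level where marginal profit last exceeds marginal noise damage.
That holds through level 3 (411 ≥ 332) but not at 4 (326 < 412).

3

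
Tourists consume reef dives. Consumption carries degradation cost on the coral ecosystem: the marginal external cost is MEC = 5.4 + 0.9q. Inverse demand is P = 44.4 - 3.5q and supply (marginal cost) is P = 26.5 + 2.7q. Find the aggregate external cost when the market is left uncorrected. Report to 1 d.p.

19.3

Market equilibrium (private): 26.5 + 2.7q = 44.4 - 3.5q → q_m = 2.8871.
Total external cost = ∫₀^{q_m} (5.4 + 0.9q) dq = 5.4×2.8871 + ½×0.9×2.8871² = 19.3412.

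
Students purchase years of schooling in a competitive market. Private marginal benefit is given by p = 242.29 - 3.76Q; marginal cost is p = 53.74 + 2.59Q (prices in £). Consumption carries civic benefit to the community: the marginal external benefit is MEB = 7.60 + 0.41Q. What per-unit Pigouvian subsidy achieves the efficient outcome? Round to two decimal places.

Social marginal benefit = demand + MEB = 249.89 - 3.35Q.
Set SMB = MC: 249.89 - 3.35Q = 53.74 + 2.59Q → Q* = 33.0219.
The Pigouvian subsidy equals MEB at Q*: 7.60 + 0.41×33.0219 = 21.1390.

subsidy = £21.14 per unit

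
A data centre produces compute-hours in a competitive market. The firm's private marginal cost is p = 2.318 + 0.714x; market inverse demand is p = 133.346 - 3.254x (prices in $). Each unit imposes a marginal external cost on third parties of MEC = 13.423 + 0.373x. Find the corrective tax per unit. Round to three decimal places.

tax = $23.528 per unit

Social marginal cost = private MC + MEC = 15.741 + 1.087x.
Set SMC = demand: 15.741 + 1.087x = 133.346 - 3.254x → x* = 27.0917.
The Pigouvian tax equals MEC at x*: 13.423 + 0.373×27.0917 = 23.5282.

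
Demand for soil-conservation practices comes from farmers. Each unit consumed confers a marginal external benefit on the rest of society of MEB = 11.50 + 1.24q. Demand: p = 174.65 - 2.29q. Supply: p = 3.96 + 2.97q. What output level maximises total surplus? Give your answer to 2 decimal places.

q* = 45.32

Social marginal benefit = demand + MEB = 186.15 - 1.05q.
Set SMB = MC: 186.15 - 1.05q = 3.96 + 2.97q → q* = 45.3209.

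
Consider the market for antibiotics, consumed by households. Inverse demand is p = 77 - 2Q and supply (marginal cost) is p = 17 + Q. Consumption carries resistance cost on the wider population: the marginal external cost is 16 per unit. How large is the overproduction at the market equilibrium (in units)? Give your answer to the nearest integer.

5 units

Market equilibrium (private): 17 + Q = 77 - 2Q → Q_m = 20.0000.
Social marginal benefit = demand − MEC = 61 - 2Q.
Set SMB = MC: 61 - 2Q = 17 + Q → Q* = 14.6667.
Gap = |20.0000 − 14.6667| = 5.3333.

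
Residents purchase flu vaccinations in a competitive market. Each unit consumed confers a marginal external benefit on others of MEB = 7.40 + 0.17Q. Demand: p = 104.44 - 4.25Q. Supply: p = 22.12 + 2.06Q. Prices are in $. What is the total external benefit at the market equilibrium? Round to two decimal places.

$111.01

Market equilibrium (private): 22.12 + 2.06Q = 104.44 - 4.25Q → Q_m = 13.0460.
Total external benefit = ∫₀^{Q_m} (7.40 + 0.17Q) dQ = 7.40×13.0460 + ½×0.17×13.0460² = 111.0072.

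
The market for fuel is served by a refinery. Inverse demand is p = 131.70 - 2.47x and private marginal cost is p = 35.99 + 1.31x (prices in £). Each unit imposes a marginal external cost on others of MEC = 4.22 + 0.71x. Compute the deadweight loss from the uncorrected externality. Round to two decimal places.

DWL = £54.87

Market equilibrium (private): 35.99 + 1.31x = 131.70 - 2.47x → x_m = 25.3201.
Social marginal cost = private MC + MEC = 40.21 + 2.02x.
Set SMC = demand: 40.21 + 2.02x = 131.70 - 2.47x → x* = 20.3764.
The loss is the area between SMC and demand from x* to x_m; with linear curves that's a triangle of height MEC(x_m).
DWL = ½ × 4.9437 × 22.1973 = 54.8684.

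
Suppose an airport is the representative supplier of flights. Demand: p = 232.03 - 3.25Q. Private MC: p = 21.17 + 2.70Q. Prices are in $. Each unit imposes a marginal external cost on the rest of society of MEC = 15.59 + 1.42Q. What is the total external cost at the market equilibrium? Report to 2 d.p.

Market equilibrium (private): 21.17 + 2.70Q = 232.03 - 3.25Q → Q_m = 35.4387.
Total external cost = ∫₀^{Q_m} (15.59 + 1.42Q) dQ = 15.59×35.4387 + ½×1.42×35.4387² = 1444.1794.

$1444.18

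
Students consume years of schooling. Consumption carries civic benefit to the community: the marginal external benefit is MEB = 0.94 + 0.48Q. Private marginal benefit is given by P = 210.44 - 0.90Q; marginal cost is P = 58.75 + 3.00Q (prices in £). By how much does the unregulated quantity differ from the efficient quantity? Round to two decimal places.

5.73 units

Market equilibrium (private): 58.75 + 3.00Q = 210.44 - 0.90Q → Q_m = 38.8949.
Social marginal benefit = demand + MEB = 211.38 - 0.42Q.
Set SMB = MC: 211.38 - 0.42Q = 58.75 + 3.00Q → Q* = 44.6287.
Gap = |38.8949 − 44.6287| = 5.7338.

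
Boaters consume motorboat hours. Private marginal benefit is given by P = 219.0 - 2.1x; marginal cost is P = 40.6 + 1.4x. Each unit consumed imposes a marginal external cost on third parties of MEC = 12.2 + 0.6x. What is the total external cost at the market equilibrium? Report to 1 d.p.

1401.3

Market equilibrium (private): 40.6 + 1.4x = 219.0 - 2.1x → x_m = 50.9714.
Total external cost = ∫₀^{x_m} (12.2 + 0.6x) dx = 12.2×50.9714 + ½×0.6×50.9714² = 1401.2762.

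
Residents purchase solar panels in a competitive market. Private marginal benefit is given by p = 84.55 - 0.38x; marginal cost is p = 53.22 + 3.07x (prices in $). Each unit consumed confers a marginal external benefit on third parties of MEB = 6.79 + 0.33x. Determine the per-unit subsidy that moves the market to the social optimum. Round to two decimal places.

subsidy = $10.82 per unit

Social marginal benefit = demand + MEB = 91.34 - 0.05x.
Set SMB = MC: 91.34 - 0.05x = 53.22 + 3.07x → x* = 12.2179.
The Pigouvian subsidy equals MEB at x*: 6.79 + 0.33×12.2179 = 10.8219.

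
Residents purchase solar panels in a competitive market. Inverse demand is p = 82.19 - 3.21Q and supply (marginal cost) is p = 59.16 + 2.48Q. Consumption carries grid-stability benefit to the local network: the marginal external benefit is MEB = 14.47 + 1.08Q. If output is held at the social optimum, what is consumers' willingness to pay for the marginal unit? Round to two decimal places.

Social marginal benefit = demand + MEB = 96.66 - 2.13Q.
Set SMB = MC: 96.66 - 2.13Q = 59.16 + 2.48Q → Q* = 8.1345.
Consumer price on the demand curve at Q*: 82.19 − 3.21×8.1345 = 56.0783.

P = 56.08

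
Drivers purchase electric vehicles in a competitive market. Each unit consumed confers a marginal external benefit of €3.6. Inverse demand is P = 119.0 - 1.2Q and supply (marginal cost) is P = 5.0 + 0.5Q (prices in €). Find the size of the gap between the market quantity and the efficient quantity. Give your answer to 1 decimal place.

Market equilibrium (private): 5.0 + 0.5Q = 119.0 - 1.2Q → Q_m = 67.0588.
Social marginal benefit = demand + MEB = 122.6 - 1.2Q.
Set SMB = MC: 122.6 - 1.2Q = 5.0 + 0.5Q → Q* = 69.1765.
Gap = |67.0588 − 69.1765| = 2.1177.

2.1 units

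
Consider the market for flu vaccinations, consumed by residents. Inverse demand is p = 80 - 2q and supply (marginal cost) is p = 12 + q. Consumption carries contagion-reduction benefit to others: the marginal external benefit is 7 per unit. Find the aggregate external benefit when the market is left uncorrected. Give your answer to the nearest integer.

159

Market equilibrium (private): 12 + q = 80 - 2q → q_m = 22.6667.
Total external benefit = MEB × q_m = 7 × 22.6667 = 158.6669.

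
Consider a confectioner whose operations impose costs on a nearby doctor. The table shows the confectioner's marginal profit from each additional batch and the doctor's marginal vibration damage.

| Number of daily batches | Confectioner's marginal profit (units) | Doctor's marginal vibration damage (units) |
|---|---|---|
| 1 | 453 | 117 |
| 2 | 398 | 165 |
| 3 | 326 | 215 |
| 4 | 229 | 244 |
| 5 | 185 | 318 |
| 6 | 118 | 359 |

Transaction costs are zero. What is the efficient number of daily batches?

3

Bargaining reaches the level where marginal profit last exceeds marginal vibration damage.
That holds through level 3 (326 ≥ 215) but not at 4 (229 < 244).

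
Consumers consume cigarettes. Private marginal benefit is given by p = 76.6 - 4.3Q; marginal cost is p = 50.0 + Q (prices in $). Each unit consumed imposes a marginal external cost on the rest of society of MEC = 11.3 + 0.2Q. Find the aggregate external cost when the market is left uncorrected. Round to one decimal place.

$59.2

Market equilibrium (private): 50.0 + Q = 76.6 - 4.3Q → Q_m = 5.0189.
Total external cost = ∫₀^{Q_m} (11.3 + 0.2Q) dQ = 11.3×5.0189 + ½×0.2×5.0189² = 59.2325.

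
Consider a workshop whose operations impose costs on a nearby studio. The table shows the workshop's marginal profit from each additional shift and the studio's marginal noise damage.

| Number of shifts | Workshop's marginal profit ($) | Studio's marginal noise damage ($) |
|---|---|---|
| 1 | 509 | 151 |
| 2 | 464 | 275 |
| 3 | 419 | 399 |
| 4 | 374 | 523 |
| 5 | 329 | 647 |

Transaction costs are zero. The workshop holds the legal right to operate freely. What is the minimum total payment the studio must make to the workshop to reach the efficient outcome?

Left alone the workshop would choose level 5 (marginal profit stays positive).
Efficient level: k* = 3 (marginal profit ≥ marginal noise damage through 3).
The studio must at least cover the workshop's forgone profit from cutting 5→3: 374 + 329 = 703.

$703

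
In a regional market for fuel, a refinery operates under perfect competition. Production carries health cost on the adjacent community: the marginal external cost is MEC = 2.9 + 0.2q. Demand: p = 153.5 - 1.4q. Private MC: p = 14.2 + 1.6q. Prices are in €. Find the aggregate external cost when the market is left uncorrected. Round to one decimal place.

Market equilibrium (private): 14.2 + 1.6q = 153.5 - 1.4q → q_m = 46.4333.
Total external cost = ∫₀^{q_m} (2.9 + 0.2q) dq = 2.9×46.4333 + ½×0.2×46.4333² = 350.2617.

€350.3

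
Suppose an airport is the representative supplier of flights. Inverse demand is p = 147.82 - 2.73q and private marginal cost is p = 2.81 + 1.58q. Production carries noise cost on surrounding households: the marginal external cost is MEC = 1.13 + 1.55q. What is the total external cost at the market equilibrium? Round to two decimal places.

915.31

Market equilibrium (private): 2.81 + 1.58q = 147.82 - 2.73q → q_m = 33.6450.
Total external cost = ∫₀^{q_m} (1.13 + 1.55q) dq = 1.13×33.6450 + ½×1.55×33.6450² = 915.3080.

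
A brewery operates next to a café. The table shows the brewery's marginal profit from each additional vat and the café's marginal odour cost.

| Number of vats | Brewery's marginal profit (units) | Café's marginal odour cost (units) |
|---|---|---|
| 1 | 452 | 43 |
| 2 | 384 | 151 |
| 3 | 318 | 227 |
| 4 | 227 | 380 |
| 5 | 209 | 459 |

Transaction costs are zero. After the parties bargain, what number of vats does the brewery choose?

3

Bargaining reaches the level where marginal profit last exceeds marginal odour cost.
That holds through level 3 (318 ≥ 227) but not at 4 (227 < 380).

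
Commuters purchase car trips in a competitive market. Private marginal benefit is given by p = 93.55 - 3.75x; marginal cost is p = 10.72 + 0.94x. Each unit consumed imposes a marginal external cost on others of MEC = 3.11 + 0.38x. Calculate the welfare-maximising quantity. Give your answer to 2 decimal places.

x* = 15.72

Social marginal benefit = demand − MEC = 90.44 - 4.13x.
Set SMB = MC: 90.44 - 4.13x = 10.72 + 0.94x → x* = 15.7239.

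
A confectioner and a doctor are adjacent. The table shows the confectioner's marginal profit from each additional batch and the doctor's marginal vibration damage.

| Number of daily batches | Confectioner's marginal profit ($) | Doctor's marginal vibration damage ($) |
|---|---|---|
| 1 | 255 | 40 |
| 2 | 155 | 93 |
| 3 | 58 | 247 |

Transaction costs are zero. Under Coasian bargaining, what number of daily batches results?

2

Bargaining reaches the level where marginal profit last exceeds marginal vibration damage.
That holds through level 2 (155 ≥ 93) but not at 3 (58 < 247).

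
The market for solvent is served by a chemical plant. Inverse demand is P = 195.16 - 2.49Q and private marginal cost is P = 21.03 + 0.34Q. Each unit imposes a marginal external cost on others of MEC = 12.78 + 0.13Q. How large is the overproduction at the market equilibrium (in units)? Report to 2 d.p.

Market equilibrium (private): 21.03 + 0.34Q = 195.16 - 2.49Q → Q_m = 61.5300.
Social marginal cost = private MC + MEC = 33.81 + 0.47Q.
Set SMC = demand: 33.81 + 0.47Q = 195.16 - 2.49Q → Q* = 54.5101.
Gap = |61.5300 − 54.5101| = 7.0199.

7.02 units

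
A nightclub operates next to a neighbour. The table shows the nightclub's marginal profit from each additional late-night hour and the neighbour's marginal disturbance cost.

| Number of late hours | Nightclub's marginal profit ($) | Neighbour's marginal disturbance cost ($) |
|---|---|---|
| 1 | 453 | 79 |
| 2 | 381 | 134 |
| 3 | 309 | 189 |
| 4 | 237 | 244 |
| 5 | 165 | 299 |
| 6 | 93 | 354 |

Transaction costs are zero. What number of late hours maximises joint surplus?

Bargaining reaches the level where marginal profit last exceeds marginal disturbance cost.
That holds through level 3 (309 ≥ 189) but not at 4 (237 < 244).

3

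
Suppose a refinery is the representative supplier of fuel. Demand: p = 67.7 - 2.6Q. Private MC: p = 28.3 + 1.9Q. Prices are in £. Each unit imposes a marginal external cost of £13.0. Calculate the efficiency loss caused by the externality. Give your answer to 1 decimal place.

DWL = £18.8

Market equilibrium (private): 28.3 + 1.9Q = 67.7 - 2.6Q → Q_m = 8.7556.
Social marginal cost = private MC + MEC = 41.3 + 1.9Q.
Set SMC = demand: 41.3 + 1.9Q = 67.7 - 2.6Q → Q* = 5.8667.
Height of the DWL triangle at Q_m is SMC(Q_m) − demand(Q_m) = MEC(Q_m) = 13.0000.
DWL = ½ × 2.8889 × 13.0000 = 18.7779.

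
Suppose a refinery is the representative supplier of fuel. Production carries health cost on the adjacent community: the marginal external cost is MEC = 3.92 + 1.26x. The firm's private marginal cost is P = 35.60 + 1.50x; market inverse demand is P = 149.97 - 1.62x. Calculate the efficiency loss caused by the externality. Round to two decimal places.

DWL = 286.62

Market equilibrium (private): 35.60 + 1.50x = 149.97 - 1.62x → x_m = 36.6571.
Social marginal cost = private MC + MEC = 39.52 + 2.76x.
Set SMC = demand: 39.52 + 2.76x = 149.97 - 1.62x → x* = 25.2169.
Height of the DWL triangle at x_m is SMC(x_m) − demand(x_m) = MEC(x_m) = 50.1079.
DWL = ½ × 11.4402 × 50.1079 = 286.6222.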